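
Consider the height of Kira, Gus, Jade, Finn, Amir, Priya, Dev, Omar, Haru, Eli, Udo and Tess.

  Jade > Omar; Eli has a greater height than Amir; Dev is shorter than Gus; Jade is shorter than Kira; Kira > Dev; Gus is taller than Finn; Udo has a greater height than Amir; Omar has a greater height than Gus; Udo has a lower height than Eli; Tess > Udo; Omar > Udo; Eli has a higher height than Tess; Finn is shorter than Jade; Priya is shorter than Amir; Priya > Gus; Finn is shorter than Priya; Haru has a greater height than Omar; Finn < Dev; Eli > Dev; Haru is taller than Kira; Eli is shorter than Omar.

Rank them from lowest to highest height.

Nothing is placed below Finn, so it is least; from there Finn < Dev; Dev < Gus; Gus < Priya; Priya < Amir; Amir < Udo; Udo < Tess; Tess < Eli; Eli < Omar; Omar < Jade; Jade < Kira; Kira < Haru, each given directly.

Finn < Dev < Gus < Priya < Amir < Udo < Tess < Eli < Omar < Jade < Kira < Haru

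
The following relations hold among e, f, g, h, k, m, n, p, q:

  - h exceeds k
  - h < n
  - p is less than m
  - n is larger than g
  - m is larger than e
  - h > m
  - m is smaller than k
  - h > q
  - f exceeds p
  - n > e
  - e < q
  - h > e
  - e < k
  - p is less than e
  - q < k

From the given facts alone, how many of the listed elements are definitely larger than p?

Directly above p: e, m, f.
One step further: q, k, h, n (7 so far).
No other element is forced above p by the given relations, so the count is 7.

7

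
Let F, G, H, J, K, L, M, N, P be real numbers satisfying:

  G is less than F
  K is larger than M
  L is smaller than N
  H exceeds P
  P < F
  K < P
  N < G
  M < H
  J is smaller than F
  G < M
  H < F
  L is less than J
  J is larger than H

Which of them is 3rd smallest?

G

Piecing the relations together gives one ordering: L < N < G < M < K < P < H < J < F.
Counting 3 from the smallest end gives G.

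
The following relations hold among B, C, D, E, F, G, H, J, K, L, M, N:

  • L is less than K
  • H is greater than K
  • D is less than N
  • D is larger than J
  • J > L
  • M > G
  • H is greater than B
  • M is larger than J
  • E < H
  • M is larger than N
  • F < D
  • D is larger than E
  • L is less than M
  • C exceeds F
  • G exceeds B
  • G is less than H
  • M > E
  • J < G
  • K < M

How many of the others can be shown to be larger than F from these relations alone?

The elements the relations force above F are D, C, N, M — no chain reaches any other.
That is 4.

4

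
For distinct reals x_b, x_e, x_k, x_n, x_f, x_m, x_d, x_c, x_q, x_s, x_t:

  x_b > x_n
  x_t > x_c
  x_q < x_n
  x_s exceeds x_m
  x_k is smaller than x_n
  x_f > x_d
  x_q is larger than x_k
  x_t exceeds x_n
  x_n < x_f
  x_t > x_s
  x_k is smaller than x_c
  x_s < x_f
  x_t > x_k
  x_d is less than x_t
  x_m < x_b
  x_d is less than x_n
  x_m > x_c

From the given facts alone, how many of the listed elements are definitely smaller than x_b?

From x_b the given relations immediately reach x_n, x_m.
From those, x_k, x_d, x_q, x_c — 6 in total.
Nothing else is reachable below x_b; 6 in all.

6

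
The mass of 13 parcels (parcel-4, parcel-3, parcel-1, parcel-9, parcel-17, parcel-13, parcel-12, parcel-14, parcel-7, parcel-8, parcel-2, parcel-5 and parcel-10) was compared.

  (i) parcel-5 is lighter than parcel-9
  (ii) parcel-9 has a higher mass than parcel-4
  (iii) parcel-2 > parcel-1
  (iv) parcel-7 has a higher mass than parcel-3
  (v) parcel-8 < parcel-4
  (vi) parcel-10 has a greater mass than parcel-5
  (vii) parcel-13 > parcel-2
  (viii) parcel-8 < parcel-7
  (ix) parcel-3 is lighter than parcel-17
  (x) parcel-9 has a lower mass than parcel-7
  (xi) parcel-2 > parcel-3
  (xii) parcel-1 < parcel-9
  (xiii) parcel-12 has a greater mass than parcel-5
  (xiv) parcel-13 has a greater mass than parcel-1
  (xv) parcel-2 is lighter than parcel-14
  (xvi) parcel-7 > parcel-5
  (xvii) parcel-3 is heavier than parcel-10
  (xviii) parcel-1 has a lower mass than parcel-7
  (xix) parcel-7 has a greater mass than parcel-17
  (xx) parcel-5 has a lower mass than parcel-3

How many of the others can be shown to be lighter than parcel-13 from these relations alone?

5

From parcel-13 the given relations immediately reach parcel-1, parcel-2.
From those, parcel-3 — 3 in total.
From those, parcel-5, parcel-10 — 5 in total.
No other element is forced below parcel-13 by the given relations, so the count is 5.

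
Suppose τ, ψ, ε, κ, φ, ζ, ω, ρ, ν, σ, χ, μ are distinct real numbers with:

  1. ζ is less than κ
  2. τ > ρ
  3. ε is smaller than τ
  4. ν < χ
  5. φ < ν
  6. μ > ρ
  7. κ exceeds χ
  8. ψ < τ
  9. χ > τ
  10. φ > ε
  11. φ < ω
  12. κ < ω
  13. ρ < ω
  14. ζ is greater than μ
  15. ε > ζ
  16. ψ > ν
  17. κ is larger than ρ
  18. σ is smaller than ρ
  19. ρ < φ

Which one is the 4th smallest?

The consecutive relations fix a unique order: σ < ρ < μ < ζ < ε < φ < ν < ψ < τ < χ < κ < ω.
The 4th smallest is ζ.

ζ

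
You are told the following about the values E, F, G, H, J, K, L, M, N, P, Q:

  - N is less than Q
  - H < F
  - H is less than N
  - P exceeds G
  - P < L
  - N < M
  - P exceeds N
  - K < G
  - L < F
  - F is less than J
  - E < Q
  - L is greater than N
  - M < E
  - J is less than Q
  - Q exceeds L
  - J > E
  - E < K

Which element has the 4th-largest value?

L

Chaining the given pairs: H < N < M < E < K < G < P < L < F < J < Q.
Counting 4 from the largest end gives L.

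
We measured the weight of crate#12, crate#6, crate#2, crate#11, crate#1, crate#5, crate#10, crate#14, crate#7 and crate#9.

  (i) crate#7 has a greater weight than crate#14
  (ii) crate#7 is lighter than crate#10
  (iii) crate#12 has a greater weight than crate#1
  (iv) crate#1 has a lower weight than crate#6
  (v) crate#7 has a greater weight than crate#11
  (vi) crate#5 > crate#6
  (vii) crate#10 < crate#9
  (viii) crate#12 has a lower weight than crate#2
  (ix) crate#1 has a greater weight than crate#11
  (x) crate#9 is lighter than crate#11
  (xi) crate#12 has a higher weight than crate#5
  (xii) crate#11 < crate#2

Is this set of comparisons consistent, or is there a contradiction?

Chaining the given relations yields crate#7 < crate#10 < crate#9 < crate#11, so crate#7 < crate#11. But one relation states crate#11 < crate#7. These cannot both hold.

inconsistent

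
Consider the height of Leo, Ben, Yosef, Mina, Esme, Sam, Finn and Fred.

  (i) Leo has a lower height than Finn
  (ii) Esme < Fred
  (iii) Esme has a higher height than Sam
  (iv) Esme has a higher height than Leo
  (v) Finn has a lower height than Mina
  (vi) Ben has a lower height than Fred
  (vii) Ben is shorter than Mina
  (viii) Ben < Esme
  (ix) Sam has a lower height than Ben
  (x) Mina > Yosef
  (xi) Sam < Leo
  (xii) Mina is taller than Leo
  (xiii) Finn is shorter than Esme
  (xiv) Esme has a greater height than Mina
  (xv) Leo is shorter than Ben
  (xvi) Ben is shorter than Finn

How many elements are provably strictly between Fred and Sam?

The relations place Sam below Fred. An element lies strictly between them when it is forced above Sam and also forced below Fred.
Above Sam: {Leo, Ben, Finn, Mina, Esme}. Below Fred: {Leo, Ben, Yosef, Finn, Mina, Esme}.
Intersection: {Leo, Ben, Finn, Mina, Esme} — 5.

5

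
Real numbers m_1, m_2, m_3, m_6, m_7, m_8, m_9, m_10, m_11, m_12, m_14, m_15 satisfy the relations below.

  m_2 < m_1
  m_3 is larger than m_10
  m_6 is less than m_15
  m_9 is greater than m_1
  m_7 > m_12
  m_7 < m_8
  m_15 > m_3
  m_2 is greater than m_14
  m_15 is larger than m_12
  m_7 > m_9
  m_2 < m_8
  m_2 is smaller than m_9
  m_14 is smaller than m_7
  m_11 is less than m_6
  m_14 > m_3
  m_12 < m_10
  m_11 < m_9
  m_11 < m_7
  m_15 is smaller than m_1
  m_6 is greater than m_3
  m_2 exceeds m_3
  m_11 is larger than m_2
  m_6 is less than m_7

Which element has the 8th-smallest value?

m_15

Chaining the given pairs: m_12 < m_10 < m_3 < m_14 < m_2 < m_11 < m_6 < m_15 < m_1 < m_9 < m_7 < m_8.
The 8th smallest is m_15.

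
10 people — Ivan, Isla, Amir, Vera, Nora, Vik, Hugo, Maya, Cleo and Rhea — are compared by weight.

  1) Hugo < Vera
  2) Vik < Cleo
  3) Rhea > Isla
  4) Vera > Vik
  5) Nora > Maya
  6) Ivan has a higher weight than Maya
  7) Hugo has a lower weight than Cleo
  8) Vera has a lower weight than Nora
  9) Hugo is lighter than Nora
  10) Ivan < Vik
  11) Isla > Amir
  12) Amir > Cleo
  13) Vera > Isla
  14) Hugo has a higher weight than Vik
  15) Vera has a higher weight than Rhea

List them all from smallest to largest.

The consecutive links are each given: Maya < Ivan; Ivan < Vik; Vik < Hugo; Hugo < Cleo; Cleo < Amir; Amir < Isla; Isla < Rhea; Rhea < Vera; Vera < Nora.

Maya < Ivan < Vik < Hugo < Cleo < Amir < Isla < Rhea < Vera < Nora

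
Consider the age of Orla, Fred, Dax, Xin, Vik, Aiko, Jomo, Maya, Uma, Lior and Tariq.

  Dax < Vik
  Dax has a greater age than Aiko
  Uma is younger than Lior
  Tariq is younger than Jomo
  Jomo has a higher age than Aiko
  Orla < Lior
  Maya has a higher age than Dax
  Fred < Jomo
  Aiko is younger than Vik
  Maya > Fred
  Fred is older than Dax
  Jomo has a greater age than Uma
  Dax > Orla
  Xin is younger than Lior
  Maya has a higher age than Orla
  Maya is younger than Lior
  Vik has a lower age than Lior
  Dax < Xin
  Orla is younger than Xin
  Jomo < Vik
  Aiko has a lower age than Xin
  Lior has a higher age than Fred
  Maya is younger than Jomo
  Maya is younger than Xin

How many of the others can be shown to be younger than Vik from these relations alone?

From Vik the given relations immediately reach Aiko, Dax, Jomo.
From those, Orla, Fred, Tariq, Maya, Uma — 8 in total.
Nothing else is reachable below Vik; 8 in all.

8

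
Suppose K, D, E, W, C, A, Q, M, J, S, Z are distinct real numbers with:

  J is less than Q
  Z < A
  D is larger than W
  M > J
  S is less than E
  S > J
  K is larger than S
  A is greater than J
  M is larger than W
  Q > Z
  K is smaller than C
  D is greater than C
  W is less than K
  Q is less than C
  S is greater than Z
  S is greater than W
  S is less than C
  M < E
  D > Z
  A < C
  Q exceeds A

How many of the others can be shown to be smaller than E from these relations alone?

5

Directly below E: S, M.
One step further: W, J, Z (5 so far).
No other element is forced below E by the given relations, so the count is 5.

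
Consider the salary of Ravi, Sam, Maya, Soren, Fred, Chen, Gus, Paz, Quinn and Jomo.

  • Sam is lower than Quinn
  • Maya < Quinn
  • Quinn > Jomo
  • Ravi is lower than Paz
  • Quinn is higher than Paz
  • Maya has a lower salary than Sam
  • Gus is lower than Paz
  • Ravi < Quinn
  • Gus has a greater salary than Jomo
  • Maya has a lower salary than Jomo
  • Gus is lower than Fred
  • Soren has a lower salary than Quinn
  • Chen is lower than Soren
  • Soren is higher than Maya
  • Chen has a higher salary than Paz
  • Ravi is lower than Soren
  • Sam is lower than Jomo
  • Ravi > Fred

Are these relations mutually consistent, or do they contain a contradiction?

consistent

Every relation is compatible with Maya < Sam < Jomo < Gus < Fred < Ravi < Paz < Chen < Soren < Quinn; the set is consistent.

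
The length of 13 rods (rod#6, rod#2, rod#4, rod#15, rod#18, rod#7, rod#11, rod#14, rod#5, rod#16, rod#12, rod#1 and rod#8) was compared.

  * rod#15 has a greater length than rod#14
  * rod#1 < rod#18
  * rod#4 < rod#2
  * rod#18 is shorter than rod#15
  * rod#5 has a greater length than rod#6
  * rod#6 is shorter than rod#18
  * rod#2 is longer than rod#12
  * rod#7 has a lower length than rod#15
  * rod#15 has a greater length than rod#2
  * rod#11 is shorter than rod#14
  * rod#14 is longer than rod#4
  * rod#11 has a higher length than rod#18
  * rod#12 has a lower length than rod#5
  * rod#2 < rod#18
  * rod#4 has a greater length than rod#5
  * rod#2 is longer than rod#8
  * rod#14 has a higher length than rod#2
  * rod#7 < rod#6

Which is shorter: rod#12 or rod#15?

rod#12 < rod#5 and rod#5 < rod#4 give rod#12 < rod#4.
Then rod#4 < rod#2 extends the chain to rod#2.
Then rod#2 < rod#18 extends the chain to rod#18.
With rod#18 < rod#11: rod#12 < rod#5 < rod#4 < rod#2 < rod#18 < rod#11.
Then rod#11 < rod#14 extends the chain to rod#14.
Then rod#14 < rod#15 extends the chain to rod#15.
So rod#12 < rod#15; rod#12 is the shorter of the two.

rod#12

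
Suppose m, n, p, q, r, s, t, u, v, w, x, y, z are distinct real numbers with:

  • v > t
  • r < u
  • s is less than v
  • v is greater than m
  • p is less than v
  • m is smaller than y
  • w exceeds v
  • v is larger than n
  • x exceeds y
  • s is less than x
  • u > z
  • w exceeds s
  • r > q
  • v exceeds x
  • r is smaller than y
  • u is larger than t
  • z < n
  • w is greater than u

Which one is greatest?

Chaining downward from w: directly below it, s, u, v; then r, z, t, p, m, x, n; then q, y.
That covers every other element, and nothing is given above w, so w is the greatest.

w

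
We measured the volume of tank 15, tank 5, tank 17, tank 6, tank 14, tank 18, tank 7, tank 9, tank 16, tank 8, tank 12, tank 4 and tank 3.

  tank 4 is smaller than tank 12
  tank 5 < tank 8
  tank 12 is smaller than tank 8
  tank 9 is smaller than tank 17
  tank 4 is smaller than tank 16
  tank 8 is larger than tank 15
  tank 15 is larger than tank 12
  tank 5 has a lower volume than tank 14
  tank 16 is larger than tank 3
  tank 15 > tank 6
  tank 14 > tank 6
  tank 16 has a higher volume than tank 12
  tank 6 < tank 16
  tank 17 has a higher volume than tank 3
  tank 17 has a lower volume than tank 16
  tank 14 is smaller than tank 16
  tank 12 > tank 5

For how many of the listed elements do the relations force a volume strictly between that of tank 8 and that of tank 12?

Chaining upward from tank 12 reaches: tank 16, tank 15.
Chaining downward from tank 8 reaches: tank 6, tank 5, tank 4, tank 15.
Strictly between tank 12 and tank 8 are those in both lists: tank 15 — 1 element.

1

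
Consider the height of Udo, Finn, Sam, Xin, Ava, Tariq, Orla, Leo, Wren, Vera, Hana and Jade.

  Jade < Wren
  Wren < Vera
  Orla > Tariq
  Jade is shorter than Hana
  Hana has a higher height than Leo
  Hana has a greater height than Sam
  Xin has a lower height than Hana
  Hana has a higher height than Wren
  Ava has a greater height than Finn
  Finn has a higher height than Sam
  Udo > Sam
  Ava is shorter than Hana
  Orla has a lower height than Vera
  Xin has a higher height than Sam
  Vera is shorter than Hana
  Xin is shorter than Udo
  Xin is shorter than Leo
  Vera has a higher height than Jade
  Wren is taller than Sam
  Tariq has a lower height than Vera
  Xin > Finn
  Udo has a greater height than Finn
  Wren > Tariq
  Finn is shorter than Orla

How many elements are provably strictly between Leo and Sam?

The relations place Sam below Leo. An element lies strictly between them when it is forced above Sam and also forced below Leo.
Above Sam: {Finn, Wren, Xin, Udo, Ava, Orla, Vera, Hana}. Below Leo: {Finn, Xin}.
Intersection: {Finn, Xin} — 2.

2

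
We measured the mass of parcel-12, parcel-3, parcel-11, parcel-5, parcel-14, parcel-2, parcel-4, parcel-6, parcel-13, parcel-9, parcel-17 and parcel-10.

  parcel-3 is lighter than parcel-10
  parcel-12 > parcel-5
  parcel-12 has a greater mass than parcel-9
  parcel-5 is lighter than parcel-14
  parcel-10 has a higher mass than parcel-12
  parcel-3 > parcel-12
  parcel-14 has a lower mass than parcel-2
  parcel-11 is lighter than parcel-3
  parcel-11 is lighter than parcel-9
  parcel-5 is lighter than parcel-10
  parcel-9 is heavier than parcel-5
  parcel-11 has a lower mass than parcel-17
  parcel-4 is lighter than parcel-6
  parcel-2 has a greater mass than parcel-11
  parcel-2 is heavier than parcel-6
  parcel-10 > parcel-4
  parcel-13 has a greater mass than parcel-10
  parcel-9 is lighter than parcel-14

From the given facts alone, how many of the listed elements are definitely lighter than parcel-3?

Directly below parcel-3: parcel-11, parcel-12.
One step further: parcel-5, parcel-9 (4 so far).
No other element is forced below parcel-3 by the given relations, so the count is 4.

4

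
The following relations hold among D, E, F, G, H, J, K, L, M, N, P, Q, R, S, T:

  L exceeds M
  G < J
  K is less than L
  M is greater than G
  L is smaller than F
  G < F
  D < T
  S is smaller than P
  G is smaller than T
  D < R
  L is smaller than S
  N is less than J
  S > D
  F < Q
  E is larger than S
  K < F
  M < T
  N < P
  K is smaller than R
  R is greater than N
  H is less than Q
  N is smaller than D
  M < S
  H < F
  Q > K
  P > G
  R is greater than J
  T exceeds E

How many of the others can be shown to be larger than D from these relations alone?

5

The elements the relations force above D are S, E, R, T, P — no chain reaches any other.
That is 5.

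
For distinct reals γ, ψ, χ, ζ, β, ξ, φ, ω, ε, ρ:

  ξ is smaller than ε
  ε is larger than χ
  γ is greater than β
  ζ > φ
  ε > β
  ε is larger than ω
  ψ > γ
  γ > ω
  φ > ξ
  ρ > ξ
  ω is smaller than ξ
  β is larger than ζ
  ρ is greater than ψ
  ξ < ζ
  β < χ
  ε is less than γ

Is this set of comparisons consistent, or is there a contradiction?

The single ordering ω < ξ < φ < ζ < β < χ < ε < γ < ψ < ρ satisfies every listed relation, so no contradiction arises.

consistent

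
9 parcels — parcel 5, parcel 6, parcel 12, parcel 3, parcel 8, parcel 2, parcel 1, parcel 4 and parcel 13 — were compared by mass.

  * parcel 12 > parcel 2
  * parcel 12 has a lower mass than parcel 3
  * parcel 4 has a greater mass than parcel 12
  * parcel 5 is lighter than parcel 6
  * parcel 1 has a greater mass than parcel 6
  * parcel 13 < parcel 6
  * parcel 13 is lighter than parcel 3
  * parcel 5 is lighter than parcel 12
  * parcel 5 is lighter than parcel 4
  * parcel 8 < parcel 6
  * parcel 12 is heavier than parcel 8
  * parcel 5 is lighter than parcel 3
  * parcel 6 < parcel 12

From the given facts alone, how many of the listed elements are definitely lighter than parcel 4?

From parcel 4 the given relations immediately reach parcel 5, parcel 12.
From those, parcel 8, parcel 6, parcel 2 — 5 in total.
From those, parcel 13 — 6 in total.
Nothing else is reachable below parcel 4; 6 in all.

6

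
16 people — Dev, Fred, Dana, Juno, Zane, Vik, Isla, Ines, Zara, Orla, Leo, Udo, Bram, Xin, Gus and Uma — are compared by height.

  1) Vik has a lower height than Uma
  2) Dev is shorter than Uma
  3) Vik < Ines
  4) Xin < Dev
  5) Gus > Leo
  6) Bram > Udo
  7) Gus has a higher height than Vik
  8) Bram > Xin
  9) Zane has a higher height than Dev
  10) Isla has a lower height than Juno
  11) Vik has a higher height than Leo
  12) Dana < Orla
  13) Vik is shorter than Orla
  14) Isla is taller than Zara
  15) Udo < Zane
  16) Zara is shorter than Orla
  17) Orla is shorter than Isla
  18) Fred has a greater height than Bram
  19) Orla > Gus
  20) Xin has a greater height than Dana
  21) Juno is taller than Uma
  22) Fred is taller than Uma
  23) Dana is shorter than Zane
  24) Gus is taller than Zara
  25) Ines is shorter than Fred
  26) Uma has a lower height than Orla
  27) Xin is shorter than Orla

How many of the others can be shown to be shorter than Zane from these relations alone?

4

From Zane the given relations immediately reach Dana, Dev, Udo.
From those, Xin — 4 in total.
Nothing else is reachable below Zane; 4 in all.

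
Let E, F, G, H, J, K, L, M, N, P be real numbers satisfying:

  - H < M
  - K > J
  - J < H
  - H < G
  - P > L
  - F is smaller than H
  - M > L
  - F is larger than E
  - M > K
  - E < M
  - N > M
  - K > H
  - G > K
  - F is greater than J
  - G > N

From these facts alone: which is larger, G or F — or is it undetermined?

G

The relevant relations are F < H; H < K; K < M; M < N; N < G.
Chaining these gives F < H < K < M < N < G.
So G is larger.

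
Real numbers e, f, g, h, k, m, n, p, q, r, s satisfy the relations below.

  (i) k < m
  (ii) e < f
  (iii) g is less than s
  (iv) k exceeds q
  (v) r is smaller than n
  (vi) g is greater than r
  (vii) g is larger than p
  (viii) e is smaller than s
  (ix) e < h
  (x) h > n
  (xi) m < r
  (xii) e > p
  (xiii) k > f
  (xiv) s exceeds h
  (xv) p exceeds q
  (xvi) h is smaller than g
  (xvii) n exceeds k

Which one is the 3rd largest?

h

Piecing the relations together gives one ordering: q < p < e < f < k < m < r < n < h < g < s.
Counting 3 from the largest end gives h.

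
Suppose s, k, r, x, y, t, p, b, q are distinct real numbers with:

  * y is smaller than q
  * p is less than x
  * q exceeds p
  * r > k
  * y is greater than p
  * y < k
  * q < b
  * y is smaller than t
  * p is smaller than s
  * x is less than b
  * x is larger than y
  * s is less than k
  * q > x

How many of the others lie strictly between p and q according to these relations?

The relations place p below q. An element lies strictly between them when it is forced above p and also forced below q.
Above p: {y, t, s, k, r, x, b}. Below q: {y, x}.
Intersection: {y, x} — 2.

2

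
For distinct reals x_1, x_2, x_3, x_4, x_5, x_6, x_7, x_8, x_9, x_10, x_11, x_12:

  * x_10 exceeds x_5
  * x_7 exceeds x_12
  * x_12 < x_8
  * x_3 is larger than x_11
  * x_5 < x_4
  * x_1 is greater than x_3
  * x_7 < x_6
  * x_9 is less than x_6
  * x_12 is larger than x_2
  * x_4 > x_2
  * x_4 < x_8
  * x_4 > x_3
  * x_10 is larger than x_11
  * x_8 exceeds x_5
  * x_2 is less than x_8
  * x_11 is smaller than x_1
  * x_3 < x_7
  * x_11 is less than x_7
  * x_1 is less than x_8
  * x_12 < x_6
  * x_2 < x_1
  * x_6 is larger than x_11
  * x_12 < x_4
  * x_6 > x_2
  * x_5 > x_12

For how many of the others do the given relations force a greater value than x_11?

The elements the relations force above x_11 are x_3, x_7, x_10, x_1, x_4, x_8, x_6 — no chain reaches any other.
That is 7.

7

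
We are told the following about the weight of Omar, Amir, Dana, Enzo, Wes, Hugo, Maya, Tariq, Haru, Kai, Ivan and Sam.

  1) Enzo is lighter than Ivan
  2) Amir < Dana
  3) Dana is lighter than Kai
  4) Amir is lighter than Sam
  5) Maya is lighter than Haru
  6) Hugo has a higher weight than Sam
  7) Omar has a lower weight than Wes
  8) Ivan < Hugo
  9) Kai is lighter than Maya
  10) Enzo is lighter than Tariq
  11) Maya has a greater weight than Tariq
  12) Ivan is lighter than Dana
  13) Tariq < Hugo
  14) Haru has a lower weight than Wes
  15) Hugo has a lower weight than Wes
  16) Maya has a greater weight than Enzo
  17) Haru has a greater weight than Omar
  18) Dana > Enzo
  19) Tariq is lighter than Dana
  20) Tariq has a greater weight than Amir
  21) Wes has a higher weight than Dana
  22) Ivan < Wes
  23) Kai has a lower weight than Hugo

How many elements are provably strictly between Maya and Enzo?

Chaining upward from Enzo reaches: Ivan, Tariq, Dana, Kai, Hugo, Haru, Wes.
Chaining downward from Maya reaches: Amir, Ivan, Tariq, Dana, Kai.
Strictly between Enzo and Maya are those in both lists: Ivan, Tariq, Dana, Kai — 4 elements.

4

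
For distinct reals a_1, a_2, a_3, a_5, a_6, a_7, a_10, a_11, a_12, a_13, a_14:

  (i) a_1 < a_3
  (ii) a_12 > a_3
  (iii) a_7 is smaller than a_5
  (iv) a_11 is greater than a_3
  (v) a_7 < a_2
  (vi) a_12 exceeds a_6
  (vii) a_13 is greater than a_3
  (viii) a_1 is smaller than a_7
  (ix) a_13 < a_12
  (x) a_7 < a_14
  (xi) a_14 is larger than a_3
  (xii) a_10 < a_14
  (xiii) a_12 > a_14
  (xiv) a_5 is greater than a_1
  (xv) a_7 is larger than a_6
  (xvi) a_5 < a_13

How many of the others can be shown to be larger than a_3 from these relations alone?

The elements the relations force above a_3 are a_13, a_14, a_12, a_11 — no chain reaches any other.
That is 4.

4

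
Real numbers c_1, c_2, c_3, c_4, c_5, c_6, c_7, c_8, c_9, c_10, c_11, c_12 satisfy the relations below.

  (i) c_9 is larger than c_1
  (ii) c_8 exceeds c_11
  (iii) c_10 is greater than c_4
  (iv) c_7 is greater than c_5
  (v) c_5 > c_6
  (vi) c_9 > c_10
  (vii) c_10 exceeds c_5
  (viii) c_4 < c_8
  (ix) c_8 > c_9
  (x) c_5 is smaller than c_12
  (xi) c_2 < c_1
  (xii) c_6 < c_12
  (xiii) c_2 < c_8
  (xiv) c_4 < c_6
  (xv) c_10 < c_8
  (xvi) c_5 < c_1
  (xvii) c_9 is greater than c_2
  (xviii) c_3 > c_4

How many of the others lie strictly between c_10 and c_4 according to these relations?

Chaining upward from c_4 reaches: c_6, c_5, c_3, c_12, c_1, c_7, c_9, c_8.
Chaining downward from c_10 reaches: c_6, c_5.
Strictly between c_4 and c_10 are those in both lists: c_6, c_5 — 2 elements.

2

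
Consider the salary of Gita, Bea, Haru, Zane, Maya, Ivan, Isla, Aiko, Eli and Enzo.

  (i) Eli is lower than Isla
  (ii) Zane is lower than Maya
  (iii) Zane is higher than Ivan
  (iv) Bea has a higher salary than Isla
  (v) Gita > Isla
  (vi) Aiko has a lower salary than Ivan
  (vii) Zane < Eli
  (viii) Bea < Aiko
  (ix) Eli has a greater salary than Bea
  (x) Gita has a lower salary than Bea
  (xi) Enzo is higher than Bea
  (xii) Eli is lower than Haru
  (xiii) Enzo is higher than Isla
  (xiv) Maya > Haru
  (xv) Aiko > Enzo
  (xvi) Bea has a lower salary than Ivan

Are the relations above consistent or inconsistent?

We have Eli < Isla stated directly, yet also Isla < Gita < Bea < Enzo < Aiko < Ivan < Zane < Eli by chaining the others — so Isla < Eli. Contradiction.

inconsistent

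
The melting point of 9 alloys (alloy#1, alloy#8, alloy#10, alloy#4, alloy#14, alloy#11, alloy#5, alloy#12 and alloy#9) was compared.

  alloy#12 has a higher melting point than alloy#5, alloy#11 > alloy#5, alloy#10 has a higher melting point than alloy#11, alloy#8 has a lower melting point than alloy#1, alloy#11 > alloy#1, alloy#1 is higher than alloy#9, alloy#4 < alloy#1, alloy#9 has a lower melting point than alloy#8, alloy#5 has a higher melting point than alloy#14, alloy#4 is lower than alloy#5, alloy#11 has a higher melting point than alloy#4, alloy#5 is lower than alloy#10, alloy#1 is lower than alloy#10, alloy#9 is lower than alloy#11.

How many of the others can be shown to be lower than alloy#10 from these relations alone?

Directly below alloy#10: alloy#5, alloy#1, alloy#11.
One step further: alloy#14, alloy#9, alloy#8, alloy#4 (7 so far).
No other element is forced below alloy#10 by the given relations, so the count is 7.

7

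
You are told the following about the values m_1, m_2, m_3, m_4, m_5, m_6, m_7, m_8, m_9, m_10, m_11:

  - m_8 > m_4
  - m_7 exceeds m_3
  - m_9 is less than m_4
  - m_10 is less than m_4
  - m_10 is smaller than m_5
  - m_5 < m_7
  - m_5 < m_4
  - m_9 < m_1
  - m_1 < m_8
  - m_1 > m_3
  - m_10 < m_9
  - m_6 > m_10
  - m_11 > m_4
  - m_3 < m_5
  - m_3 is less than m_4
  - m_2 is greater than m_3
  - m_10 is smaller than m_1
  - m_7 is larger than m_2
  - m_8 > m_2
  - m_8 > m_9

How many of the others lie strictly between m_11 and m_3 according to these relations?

2

Chaining upward from m_3 reaches: m_5, m_4, m_2, m_1, m_8, m_7.
Chaining downward from m_11 reaches: m_10, m_9, m_5, m_4.
Strictly between m_3 and m_11 are those in both lists: m_5, m_4 — 2 elements.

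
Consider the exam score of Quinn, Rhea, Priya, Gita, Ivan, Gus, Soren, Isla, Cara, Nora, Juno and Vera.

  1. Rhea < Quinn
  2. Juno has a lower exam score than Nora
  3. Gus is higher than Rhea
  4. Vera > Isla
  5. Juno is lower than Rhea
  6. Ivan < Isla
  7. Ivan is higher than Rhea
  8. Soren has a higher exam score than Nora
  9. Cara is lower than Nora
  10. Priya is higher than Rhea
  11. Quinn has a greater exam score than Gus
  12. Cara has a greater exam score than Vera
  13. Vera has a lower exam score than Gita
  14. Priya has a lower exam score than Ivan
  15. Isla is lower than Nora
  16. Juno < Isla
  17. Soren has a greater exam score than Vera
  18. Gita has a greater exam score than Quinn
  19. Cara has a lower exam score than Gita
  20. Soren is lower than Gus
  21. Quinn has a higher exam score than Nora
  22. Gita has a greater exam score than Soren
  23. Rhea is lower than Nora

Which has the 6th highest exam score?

Chaining the given pairs: Juno < Rhea < Priya < Ivan < Isla < Vera < Cara < Nora < Soren < Gus < Quinn < Gita.
Counting 6 from the largest end gives Cara.

Cara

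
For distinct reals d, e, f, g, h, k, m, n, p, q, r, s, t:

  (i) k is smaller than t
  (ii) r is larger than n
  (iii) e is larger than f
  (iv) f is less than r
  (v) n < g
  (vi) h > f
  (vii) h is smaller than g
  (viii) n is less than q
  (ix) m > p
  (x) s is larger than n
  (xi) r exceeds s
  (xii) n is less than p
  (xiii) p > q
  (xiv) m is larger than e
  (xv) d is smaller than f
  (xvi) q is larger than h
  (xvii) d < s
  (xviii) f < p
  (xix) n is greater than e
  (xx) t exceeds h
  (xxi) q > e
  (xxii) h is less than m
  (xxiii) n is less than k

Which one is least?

d

Chaining upward from d: directly above it, f, s; then e, h, p, r; then n, q, m, g, t; then k.
That covers every other element, and nothing is given below d, so d is the least.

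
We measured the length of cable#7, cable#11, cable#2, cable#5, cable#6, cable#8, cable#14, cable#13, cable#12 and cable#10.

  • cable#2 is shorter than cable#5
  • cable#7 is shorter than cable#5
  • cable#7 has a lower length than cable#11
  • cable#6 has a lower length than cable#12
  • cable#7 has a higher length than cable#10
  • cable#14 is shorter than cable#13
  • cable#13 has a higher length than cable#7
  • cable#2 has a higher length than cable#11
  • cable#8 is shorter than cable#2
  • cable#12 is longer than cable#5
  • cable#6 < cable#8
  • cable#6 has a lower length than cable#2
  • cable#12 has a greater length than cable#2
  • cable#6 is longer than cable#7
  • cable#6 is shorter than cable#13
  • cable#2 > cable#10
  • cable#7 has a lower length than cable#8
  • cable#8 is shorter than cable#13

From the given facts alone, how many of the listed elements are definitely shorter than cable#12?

From cable#12 the given relations immediately reach cable#6, cable#2, cable#5.
From those, cable#10, cable#7, cable#11, cable#8 — 7 in total.
No other element is forced below cable#12 by the given relations, so the count is 7.

7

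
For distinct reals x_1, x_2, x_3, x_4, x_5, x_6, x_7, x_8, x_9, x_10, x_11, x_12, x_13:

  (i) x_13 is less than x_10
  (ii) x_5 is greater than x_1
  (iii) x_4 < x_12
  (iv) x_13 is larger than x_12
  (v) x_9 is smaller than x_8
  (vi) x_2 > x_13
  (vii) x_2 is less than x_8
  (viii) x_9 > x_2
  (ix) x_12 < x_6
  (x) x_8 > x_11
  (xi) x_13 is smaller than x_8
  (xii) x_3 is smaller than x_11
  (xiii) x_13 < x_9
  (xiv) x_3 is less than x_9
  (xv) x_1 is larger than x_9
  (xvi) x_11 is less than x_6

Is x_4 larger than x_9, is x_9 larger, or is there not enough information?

x_4 < x_12 and x_12 < x_13 give x_4 < x_13.
With x_13 < x_2: x_4 < x_12 < x_13 < x_2.
Then x_2 < x_9 extends the chain to x_9.
So x_9 is larger.

x_9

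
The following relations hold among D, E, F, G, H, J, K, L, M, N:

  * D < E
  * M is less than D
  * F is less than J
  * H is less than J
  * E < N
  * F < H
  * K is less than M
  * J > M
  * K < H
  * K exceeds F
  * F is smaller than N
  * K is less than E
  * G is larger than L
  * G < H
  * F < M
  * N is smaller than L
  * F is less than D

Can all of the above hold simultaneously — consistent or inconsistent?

Every relation is compatible with F < K < M < D < E < N < L < G < H < J; the set is consistent.

consistent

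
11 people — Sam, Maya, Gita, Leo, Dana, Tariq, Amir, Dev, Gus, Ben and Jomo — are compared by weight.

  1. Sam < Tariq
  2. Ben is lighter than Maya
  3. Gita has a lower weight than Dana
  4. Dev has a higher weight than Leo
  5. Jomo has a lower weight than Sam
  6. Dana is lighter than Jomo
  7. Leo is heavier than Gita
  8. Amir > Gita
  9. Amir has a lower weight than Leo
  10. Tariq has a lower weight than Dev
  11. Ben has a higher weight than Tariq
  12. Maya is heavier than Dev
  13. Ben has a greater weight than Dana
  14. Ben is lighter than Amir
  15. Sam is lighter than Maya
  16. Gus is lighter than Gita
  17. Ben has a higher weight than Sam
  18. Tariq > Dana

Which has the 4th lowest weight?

Jomo

Piecing the relations together gives one ordering: Gus < Gita < Dana < Jomo < Sam < Tariq < Ben < Amir < Leo < Dev < Maya.
Counting 4 from the smallest end gives Jomo.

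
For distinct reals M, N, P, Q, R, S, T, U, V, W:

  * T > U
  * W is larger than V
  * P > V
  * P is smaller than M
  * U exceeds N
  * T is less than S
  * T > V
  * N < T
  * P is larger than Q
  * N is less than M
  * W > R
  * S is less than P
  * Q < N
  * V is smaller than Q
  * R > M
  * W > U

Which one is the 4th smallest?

Piecing the relations together gives one ordering: V < Q < N < U < T < S < P < M < R < W.
Counting 4 from the smallest end gives U.

U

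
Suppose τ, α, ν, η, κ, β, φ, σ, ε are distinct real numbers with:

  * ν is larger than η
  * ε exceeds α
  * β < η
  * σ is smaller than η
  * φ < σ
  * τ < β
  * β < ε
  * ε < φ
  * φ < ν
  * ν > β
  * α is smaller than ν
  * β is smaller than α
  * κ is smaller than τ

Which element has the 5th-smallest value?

Piecing the relations together gives one ordering: κ < τ < β < α < ε < φ < σ < η < ν.
Counting 5 from the smallest end gives ε.

ε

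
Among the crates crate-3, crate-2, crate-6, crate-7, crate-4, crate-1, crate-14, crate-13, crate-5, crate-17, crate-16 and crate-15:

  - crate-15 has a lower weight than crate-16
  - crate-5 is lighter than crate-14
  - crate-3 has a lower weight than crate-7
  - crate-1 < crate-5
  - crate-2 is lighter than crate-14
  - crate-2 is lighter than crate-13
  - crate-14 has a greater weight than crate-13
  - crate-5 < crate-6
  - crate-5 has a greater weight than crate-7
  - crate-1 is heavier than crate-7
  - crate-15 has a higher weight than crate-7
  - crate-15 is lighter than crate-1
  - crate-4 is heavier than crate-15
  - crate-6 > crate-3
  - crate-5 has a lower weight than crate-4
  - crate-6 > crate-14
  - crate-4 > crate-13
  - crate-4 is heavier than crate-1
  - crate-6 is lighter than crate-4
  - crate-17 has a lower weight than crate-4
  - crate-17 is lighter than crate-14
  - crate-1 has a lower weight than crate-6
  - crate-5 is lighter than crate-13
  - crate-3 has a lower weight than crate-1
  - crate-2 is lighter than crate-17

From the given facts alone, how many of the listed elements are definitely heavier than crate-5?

4

From crate-5 the given relations immediately reach crate-13, crate-14, crate-6, crate-4.
Nothing else is reachable above crate-5; 4 in all.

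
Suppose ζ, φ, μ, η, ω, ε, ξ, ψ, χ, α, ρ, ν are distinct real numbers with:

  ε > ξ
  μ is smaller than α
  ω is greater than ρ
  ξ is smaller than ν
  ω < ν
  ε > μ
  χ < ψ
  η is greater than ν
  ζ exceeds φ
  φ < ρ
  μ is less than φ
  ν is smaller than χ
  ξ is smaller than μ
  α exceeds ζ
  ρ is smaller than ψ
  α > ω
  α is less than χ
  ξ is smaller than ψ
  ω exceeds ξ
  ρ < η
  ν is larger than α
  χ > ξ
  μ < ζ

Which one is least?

μ is not least since ξ < μ; φ is not least since μ < φ; ρ is not least since φ < ρ; ζ is not least since φ < ζ; ω is not least since ξ < ω; α is not least since ζ < α; ν is not least since ω < ν; η is not least since ρ < η; χ is not least since ν < χ; ε is not least since ξ < ε; ψ is not least since χ < ψ.
Only ξ has nothing below it, so ξ is the least.

ξ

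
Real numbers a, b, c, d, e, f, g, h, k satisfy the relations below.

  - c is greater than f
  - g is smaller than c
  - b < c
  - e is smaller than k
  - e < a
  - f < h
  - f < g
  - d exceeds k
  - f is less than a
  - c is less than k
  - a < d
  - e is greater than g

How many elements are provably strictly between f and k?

3

Chaining upward from f reaches: g, h, e, c, a, d.
Chaining downward from k reaches: b, g, e, c.
Strictly between f and k are those in both lists: g, e, c — 3 elements.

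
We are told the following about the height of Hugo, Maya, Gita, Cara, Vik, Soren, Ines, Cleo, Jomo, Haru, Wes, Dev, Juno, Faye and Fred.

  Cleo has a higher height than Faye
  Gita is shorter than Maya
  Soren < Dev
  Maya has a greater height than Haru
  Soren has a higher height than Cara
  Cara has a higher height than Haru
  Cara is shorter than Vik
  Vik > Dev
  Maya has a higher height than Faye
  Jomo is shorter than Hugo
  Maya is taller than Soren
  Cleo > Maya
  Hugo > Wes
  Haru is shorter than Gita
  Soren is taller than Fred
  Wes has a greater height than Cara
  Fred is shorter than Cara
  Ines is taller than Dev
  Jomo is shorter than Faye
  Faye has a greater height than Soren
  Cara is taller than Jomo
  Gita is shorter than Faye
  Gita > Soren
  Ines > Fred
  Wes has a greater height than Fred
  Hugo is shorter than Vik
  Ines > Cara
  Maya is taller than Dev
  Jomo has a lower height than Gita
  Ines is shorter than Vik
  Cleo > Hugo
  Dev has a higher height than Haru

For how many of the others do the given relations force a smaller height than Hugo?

From Hugo the given relations immediately reach Jomo, Wes.
From those, Fred, Cara — 4 in total.
From those, Haru — 5 in total.
Nothing else is reachable below Hugo; 5 in all.

5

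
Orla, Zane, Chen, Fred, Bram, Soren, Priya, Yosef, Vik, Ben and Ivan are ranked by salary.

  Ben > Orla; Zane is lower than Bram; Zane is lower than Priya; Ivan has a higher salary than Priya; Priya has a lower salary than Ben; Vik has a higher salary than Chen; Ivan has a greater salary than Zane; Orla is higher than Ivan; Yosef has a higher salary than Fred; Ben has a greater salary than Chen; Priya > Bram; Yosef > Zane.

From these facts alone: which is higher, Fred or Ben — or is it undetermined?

undetermined

Following every chain through Fred: above Fred we get Yosef.
Ben is not reached, and no chain runs the other way from Ben to Fred.
So the given relations leave the order of Fred and Ben undetermined.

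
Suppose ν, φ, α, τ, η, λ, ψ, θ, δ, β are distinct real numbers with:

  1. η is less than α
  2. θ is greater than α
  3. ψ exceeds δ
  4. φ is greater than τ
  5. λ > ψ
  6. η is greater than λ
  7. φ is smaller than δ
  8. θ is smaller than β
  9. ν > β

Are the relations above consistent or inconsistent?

consistent

Every relation is compatible with τ < φ < δ < ψ < λ < η < α < θ < β < ν; the set is consistent.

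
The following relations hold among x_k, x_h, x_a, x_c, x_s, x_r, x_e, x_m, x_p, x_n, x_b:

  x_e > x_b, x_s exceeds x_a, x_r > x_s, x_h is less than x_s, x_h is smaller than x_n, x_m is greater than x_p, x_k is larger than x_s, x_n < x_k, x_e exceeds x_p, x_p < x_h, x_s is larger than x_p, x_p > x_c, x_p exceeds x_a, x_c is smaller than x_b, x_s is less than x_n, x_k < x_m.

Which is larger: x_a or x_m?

x_m

Chaining the given relations: x_a < x_p < x_h < x_s < x_n < x_k < x_m.
So x_a < x_m; x_m is the larger of the two.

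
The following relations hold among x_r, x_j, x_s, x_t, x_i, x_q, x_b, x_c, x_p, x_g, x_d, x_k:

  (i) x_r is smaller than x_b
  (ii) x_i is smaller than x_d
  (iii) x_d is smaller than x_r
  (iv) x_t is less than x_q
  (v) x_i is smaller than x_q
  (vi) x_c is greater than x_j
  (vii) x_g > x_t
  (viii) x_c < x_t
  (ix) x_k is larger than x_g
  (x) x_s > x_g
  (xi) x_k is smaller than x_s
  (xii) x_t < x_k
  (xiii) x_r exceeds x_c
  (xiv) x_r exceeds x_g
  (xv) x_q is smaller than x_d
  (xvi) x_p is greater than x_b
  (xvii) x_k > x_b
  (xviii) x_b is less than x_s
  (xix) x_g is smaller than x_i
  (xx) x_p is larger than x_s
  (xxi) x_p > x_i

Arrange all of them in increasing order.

The consecutive links are each given: x_j < x_c; x_c < x_t; x_t < x_g; x_g < x_i; x_i < x_q; x_q < x_d; x_d < x_r; x_r < x_b; x_b < x_k; x_k < x_s; x_s < x_p.

x_j < x_c < x_t < x_g < x_i < x_q < x_d < x_r < x_b < x_k < x_s < x_p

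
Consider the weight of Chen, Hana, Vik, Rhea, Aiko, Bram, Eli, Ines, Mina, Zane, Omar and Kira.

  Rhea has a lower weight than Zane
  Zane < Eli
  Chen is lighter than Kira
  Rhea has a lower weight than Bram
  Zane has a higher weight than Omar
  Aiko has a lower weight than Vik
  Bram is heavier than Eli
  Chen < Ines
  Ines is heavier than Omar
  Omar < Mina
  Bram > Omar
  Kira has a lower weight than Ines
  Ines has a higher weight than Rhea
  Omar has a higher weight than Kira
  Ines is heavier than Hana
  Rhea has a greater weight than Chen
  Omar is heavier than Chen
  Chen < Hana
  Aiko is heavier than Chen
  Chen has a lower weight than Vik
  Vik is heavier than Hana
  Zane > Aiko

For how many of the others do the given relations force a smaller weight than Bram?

7

The elements the relations force below Bram are Chen, Rhea, Kira, Omar, Aiko, Zane, Eli — no chain reaches any other.
That is 7.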